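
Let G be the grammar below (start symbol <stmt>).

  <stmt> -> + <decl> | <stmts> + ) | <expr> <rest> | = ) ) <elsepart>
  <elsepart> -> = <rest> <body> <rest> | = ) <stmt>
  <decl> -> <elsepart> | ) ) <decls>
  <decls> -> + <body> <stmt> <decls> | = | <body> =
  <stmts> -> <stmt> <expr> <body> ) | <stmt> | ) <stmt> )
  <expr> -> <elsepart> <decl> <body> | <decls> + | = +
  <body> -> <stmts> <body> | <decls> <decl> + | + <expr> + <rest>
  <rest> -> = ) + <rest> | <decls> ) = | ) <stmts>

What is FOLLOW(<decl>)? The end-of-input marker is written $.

In <stmt> -> + <decl>: <decl> is at the end, add FOLLOW(<stmt>) = { $, ), +, = }.
In <expr> -> <elsepart> <decl> <body>: add FIRST(<body>) = { ), +, = }.
In <body> -> <decls> <decl> +: add FIRST(+) = { + }.
Union: FOLLOW(<decl>) = { $, ), +, = }.

{ $, ), +, = }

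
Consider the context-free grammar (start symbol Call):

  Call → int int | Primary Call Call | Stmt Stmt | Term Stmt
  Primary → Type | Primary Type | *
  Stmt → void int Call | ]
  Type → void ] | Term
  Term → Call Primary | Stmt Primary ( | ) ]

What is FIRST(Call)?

{ ), *, ], int, void }

Call → int int contributes {int}.
From Call → Primary Call Call: add FIRST(Primary) = { ), *, ], int, void }.
From Call → Stmt Stmt: add FIRST(Stmt) = { ], void }.
From Call → Term Stmt: add FIRST(Term) = { ), *, ], int, void }.
Union: FIRST(Call) = { ), *, ], int, void }.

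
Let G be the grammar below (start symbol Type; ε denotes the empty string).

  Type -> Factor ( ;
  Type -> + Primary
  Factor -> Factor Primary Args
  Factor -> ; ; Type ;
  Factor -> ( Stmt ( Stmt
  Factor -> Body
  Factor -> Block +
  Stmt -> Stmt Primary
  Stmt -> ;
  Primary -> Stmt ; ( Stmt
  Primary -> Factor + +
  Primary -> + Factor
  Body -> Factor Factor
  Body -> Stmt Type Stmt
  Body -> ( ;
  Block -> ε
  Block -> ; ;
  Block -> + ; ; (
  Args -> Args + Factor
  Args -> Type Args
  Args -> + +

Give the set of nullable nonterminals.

Directly nullable (have an ε-production): Block.
No other nonterminal has a production whose RHS symbols are all nullable.

{ Block }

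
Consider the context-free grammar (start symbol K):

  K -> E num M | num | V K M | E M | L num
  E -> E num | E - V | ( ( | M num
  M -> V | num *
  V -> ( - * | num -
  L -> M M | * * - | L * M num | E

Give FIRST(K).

{ (, *, num }

From K -> E num M: add FIRST(E) = { (, num }.
K -> num contributes {num}.
From K -> V K M: add FIRST(V) = { (, num }.
From K -> E M: add FIRST(E) = { (, num }.
From K -> L num: add FIRST(L) = { (, *, num }.
Union: FIRST(K) = { (, *, num }.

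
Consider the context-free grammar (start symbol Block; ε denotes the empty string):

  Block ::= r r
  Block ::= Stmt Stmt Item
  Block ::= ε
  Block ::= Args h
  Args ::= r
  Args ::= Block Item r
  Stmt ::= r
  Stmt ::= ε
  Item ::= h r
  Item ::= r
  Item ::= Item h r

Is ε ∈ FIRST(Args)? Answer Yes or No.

Nullable nonterminals: Block, Stmt.
No production of Args has an RHS whose symbols are all nullable, so Args is not nullable.

No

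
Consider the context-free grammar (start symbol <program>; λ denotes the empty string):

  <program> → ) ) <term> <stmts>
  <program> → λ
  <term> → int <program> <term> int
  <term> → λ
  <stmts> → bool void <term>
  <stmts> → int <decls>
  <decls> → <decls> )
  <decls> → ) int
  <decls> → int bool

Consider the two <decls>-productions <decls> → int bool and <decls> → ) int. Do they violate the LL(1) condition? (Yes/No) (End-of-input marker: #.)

No

FIRST(int bool) = { int } and FIRST() int) = { ) }.
The FIRST sets are disjoint and neither alternative is nullable — no conflict.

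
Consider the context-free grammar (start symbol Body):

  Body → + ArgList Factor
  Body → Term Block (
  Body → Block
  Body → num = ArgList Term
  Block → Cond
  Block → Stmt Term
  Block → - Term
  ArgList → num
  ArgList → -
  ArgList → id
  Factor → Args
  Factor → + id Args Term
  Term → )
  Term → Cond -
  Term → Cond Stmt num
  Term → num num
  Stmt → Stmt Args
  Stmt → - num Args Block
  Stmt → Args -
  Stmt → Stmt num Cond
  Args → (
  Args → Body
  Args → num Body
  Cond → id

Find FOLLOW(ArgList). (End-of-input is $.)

{ (, ), +, -, id, num }

In Body → + ArgList Factor: add FIRST(Factor) = { (, ), +, -, id, num }.
In Body → num = ArgList Term: add FIRST(Term) = { ), id, num }.
Union: FOLLOW(ArgList) = { (, ), +, -, id, num }.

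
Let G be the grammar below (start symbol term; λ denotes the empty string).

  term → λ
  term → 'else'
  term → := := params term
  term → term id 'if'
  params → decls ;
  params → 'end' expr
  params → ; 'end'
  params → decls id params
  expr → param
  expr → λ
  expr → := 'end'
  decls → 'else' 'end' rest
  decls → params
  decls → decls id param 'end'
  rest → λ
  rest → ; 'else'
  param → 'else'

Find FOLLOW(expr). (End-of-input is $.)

{ $, 'else', :=, ;, id }

In params → 'end' expr: expr is at the end, add FOLLOW(params) = { $, 'else', :=, ;, id }.
Union: FOLLOW(expr) = { $, 'else', :=, ;, id }.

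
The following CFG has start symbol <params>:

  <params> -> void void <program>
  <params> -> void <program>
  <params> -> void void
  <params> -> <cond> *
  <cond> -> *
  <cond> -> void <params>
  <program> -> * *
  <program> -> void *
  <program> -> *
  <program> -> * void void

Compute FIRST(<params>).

{ *, void }

<params> -> void void <program> contributes {void}.
<params> -> void <program> contributes {void}.
<params> -> void void contributes {void}.
From <params> -> <cond> *: add FIRST(<cond>) = { *, void }.
Union: FIRST(<params>) = { *, void }.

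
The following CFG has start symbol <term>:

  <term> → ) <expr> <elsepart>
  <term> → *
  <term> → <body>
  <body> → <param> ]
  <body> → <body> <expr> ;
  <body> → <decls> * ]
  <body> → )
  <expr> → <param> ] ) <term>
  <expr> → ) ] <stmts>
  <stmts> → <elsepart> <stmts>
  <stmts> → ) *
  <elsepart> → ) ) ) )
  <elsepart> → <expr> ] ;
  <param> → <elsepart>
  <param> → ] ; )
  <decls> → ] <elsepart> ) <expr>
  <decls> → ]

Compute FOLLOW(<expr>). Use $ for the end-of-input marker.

{ ), *, ;, ] }

In <term> → ) <expr> <elsepart>: add FIRST(<elsepart>) = { ), ] }.
In <body> → <body> <expr> ;: add FIRST(;) = { ; }.
In <elsepart> → <expr> ] ;: add FIRST(] ;) = { ] }.
In <decls> → ] <elsepart> ) <expr>: <expr> is at the end, add FOLLOW(<decls>) = { * }.
Union: FOLLOW(<expr>) = { ), *, ;, ] }.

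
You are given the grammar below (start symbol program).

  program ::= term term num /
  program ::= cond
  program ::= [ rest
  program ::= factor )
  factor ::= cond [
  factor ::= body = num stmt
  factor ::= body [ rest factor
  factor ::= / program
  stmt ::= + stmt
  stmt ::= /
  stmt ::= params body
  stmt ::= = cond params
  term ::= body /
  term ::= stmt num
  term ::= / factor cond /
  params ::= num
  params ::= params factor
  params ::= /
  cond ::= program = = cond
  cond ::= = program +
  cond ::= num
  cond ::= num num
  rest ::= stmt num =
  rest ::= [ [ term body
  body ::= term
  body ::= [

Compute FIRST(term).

From term ::= body /: add FIRST(body) = { +, /, =, [, num }.
From term ::= stmt num: add FIRST(stmt) = { +, /, =, num }.
term ::= / factor cond / contributes {/}.
Union: FIRST(term) = { +, /, =, [, num }.

{ +, /, =, [, num }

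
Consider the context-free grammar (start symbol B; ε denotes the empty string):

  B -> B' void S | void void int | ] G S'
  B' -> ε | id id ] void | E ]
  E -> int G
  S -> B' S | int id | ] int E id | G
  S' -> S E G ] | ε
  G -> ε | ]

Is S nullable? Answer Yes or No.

S -> B' S and each of B', S is nullable, so S ⇒* ε.

Yes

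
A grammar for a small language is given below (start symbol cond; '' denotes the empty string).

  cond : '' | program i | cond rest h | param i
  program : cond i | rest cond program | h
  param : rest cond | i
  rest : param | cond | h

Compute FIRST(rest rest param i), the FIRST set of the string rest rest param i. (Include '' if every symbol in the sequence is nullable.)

Add FIRST(rest)\{''} = { h, i }; rest is nullable, continue.
Add FIRST(rest)\{''} = { h, i }; rest is nullable, continue.
Add FIRST(param)\{''} = { h, i }; param is nullable, continue.
i is a terminal; add {i} and stop.

{ h, i }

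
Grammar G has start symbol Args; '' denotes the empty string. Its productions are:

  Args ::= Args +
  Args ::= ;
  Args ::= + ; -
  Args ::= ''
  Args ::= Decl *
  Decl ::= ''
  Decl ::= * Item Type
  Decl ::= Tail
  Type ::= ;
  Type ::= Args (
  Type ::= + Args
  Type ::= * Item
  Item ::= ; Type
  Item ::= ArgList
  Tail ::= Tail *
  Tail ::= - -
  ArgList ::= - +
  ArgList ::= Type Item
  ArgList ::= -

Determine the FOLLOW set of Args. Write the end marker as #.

Args is the start symbol, so # ∈ FOLLOW(Args).
In Args ::= Args +: add FIRST(+) = { + }.
In Type ::= Args (: add FIRST(() = { ( }.
In Type ::= + Args: Args is at the end, add FOLLOW(Type) = { (, *, +, -, ; }.
Union: FOLLOW(Args) = { #, (, *, +, -, ; }.

{ #, (, *, +, -, ; }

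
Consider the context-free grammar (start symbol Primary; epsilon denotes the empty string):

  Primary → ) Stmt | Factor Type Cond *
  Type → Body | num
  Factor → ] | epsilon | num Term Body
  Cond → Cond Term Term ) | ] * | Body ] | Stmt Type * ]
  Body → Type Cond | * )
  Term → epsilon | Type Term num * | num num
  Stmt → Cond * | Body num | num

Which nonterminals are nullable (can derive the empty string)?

{ Factor, Term }

Directly nullable (have an epsilon-production): Factor, Term.
No other nonterminal has a production whose RHS symbols are all nullable.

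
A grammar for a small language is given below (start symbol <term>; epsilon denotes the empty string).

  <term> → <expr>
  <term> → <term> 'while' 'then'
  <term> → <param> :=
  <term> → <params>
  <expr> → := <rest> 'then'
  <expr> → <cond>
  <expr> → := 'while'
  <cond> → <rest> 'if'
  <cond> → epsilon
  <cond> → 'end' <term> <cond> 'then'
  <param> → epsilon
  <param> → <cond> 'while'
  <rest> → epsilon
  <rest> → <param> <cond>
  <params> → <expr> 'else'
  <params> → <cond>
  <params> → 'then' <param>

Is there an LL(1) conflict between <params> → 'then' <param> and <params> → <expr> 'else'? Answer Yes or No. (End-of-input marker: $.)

FIRST('then' <param>) = { 'then' } and FIRST(<expr> 'else') = { 'else', 'end', 'if', 'while', := }.
The FIRST sets are disjoint and neither alternative is nullable — no conflict.

No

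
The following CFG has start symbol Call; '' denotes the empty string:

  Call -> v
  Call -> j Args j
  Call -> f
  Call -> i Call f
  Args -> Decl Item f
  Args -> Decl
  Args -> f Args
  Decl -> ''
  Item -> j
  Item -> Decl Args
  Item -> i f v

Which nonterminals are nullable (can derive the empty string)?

{ Args, Decl, Item }

Directly nullable (have an ''-production): Decl.
Item -> Decl Args with every symbol nullable, so Item is nullable.
Args -> Decl with every symbol nullable, so Args is nullable.
No other nonterminal has a production whose RHS symbols are all nullable.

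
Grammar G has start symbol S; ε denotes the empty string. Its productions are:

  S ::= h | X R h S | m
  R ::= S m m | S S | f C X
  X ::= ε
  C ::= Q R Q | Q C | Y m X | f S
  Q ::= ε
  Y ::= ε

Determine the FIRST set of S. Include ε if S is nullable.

{ f, h, m }

S ::= h contributes {h}.
From S ::= X R h S: X nullable, take FIRST(X) ∪ FIRST(R) = { f, h, m }.
S ::= m contributes {m}.
Union: FIRST(S) = { f, h, m }.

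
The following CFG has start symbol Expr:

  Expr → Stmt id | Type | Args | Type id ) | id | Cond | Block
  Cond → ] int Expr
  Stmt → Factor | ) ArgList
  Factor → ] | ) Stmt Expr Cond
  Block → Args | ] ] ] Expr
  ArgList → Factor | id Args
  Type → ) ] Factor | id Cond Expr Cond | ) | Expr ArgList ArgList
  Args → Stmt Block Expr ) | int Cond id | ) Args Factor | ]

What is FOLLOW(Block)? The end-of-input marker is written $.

{ $, ), ], id, int }

In Expr → Block: Block is at the end, add FOLLOW(Expr) = { $, ), ], id, int }.
In Args → Stmt Block Expr ): add FIRST(Expr )) = { ), ], id, int }.
Union: FOLLOW(Block) = { $, ), ], id, int }.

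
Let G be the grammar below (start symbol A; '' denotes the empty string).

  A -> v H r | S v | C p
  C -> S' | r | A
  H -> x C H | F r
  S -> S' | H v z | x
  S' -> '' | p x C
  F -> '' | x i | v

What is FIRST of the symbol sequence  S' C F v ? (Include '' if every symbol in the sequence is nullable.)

Add FIRST(S')\{''} = { p }; S' is nullable, continue.
Add FIRST(C)\{''} = { p, r, v, x }; C is nullable, continue.
Add FIRST(F)\{''} = { v, x }; F is nullable, continue.
v is a terminal; add {v} and stop.

{ p, r, v, x }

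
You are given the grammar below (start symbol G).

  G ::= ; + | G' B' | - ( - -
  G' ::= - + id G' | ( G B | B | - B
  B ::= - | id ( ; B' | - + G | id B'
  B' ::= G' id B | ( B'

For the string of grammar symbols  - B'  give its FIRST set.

- is a terminal; add {-} and stop.

{ - }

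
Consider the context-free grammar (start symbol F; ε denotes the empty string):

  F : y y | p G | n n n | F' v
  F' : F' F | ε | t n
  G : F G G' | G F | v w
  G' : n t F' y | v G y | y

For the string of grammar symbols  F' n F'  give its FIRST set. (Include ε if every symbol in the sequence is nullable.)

{ n, p, t, v, y }

Add FIRST(F')\{ε} = { n, p, t, v, y }; F' is nullable, continue.
n is a terminal; add {n} and stop.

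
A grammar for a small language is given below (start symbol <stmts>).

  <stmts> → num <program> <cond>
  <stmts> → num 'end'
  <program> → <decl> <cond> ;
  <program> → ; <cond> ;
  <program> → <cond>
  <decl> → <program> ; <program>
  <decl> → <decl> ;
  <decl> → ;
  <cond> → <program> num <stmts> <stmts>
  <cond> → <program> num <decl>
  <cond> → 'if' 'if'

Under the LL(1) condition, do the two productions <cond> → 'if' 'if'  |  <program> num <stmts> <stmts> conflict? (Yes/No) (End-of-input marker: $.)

Yes

FIRST('if' 'if') = { 'if' } and FIRST(<program> num <stmts> <stmts>) = { 'if', ; }.
Both contain 'if', so the two alternatives are not disjoint — LL(1) conflict.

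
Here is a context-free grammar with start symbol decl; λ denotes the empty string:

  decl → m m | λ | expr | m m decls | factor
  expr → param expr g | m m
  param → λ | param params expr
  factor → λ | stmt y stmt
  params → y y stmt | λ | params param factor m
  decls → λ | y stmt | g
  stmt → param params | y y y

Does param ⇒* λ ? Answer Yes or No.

param has an λ-production, so param ⇒ λ.

Yes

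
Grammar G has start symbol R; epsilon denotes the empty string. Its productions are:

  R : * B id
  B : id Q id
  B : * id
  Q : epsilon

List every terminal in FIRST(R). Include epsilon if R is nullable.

{ * }

R : * B id contributes {*}.
Union: FIRST(R) = { * }.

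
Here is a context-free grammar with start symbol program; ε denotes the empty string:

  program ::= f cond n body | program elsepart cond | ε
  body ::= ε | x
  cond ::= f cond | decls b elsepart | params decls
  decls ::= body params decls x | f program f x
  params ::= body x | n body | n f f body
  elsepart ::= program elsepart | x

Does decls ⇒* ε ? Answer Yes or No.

No

Nullable nonterminals: body, program.
No production of decls has an RHS whose symbols are all nullable, so decls is not nullable.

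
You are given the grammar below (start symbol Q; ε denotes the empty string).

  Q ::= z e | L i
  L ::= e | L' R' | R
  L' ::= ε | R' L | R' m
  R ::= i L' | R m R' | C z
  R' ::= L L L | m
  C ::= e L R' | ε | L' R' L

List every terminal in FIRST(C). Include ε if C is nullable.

{ e, i, m, z, ε }

C ::= e L R' contributes {e}.
C ::= ε contributes ε.
From C ::= L' R' L: L' nullable, take FIRST(L') ∪ FIRST(R') = { e, i, m, z }.
Union: FIRST(C) = { e, i, m, z, ε }.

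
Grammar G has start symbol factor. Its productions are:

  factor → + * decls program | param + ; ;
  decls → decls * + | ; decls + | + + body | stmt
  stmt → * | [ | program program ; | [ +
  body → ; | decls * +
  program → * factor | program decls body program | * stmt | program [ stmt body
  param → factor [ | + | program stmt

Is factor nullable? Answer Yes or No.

No

No nonterminal in this grammar is nullable.
No production of factor has an RHS whose symbols are all nullable, so factor is not nullable.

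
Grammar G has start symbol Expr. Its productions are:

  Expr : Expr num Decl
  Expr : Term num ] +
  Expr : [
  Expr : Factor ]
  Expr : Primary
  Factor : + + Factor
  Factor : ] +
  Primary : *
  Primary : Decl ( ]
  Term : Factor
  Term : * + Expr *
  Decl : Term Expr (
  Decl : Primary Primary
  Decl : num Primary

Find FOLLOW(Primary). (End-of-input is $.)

In Expr : Primary: Primary is at the end, add FOLLOW(Expr) = { $, (, *, num }.
In Decl : Primary Primary: add FIRST(Primary) = { *, +, ], num }.
In Decl : Primary Primary: Primary is at the end, add FOLLOW(Decl) = { $, (, *, num }.
In Decl : num Primary: Primary is at the end, add FOLLOW(Decl) = { $, (, *, num }.
Union: FOLLOW(Primary) = { $, (, *, +, ], num }.

{ $, (, *, +, ], num }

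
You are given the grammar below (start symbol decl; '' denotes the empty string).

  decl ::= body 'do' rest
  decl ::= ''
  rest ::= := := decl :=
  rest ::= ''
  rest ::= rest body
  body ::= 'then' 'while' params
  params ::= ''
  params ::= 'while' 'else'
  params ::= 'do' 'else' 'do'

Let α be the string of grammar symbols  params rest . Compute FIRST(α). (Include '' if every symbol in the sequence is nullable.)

Add FIRST(params)\{''} = { 'do', 'while' }; params is nullable, continue.
Add FIRST(rest)\{''} = { 'then', := }; rest is nullable, continue.
Every symbol is nullable, so include ''.

{ 'do', 'then', 'while', :=, '' }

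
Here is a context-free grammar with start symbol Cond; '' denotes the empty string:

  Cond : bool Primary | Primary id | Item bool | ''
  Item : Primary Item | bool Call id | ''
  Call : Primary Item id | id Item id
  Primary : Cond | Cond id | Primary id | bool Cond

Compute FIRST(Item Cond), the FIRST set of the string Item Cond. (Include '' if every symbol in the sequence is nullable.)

{ bool, id, '' }

Add FIRST(Item)\{''} = { bool, id }; Item is nullable, continue.
Add FIRST(Cond)\{''} = { bool, id }; Cond is nullable, continue.
Every symbol is nullable, so include ''.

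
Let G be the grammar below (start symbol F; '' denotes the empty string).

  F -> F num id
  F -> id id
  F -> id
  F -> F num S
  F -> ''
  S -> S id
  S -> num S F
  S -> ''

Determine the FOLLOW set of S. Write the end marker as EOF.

In F -> F num S: S is at the end, add FOLLOW(F) = { EOF, id, num }.
In S -> S id: add FIRST(id) = { id }.
In S -> num S F: add FIRST(F)\{''} = { id, num }.
  Since F is nullable, also add FOLLOW(S) = { EOF, id, num }.
Union: FOLLOW(S) = { EOF, id, num }.

{ EOF, id, num }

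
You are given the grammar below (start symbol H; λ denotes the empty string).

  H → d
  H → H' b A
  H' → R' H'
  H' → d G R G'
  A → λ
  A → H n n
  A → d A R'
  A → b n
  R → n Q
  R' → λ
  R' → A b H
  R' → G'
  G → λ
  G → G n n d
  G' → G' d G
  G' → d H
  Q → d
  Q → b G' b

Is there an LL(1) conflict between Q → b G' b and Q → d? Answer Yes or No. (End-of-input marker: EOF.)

FIRST(b G' b) = { b } and FIRST(d) = { d }.
The FIRST sets are disjoint and neither alternative is nullable — no conflict.

No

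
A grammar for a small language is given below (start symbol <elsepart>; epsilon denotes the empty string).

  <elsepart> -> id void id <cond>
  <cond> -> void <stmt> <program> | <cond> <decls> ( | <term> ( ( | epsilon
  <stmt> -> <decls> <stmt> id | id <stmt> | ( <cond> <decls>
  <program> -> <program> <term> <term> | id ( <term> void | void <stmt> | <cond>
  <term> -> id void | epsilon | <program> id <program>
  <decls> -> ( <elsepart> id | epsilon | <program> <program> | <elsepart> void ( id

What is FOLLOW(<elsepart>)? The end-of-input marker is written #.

{ #, id, void }

<elsepart> is the start symbol, so # ∈ FOLLOW(<elsepart>).
In <decls> -> ( <elsepart> id: add FIRST(id) = { id }.
In <decls> -> <elsepart> void ( id: add FIRST(void ( id) = { void }.
Union: FOLLOW(<elsepart>) = { #, id, void }.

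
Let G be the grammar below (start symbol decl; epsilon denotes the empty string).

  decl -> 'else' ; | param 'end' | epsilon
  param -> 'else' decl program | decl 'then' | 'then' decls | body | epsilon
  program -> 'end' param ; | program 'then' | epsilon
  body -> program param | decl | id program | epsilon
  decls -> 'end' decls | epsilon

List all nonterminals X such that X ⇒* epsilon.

{ body, decl, decls, param, program }

Directly nullable (have an epsilon-production): decl, param, program, body, decls.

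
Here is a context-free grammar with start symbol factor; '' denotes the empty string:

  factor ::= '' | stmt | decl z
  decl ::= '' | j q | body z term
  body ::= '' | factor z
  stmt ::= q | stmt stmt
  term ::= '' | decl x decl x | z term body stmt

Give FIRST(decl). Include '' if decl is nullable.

{ j, q, z, '' }

decl ::= '' contributes ''.
decl ::= j q contributes {j}.
From decl ::= body z term: body nullable, take FIRST(body) ∪ {z} = { j, q, z }.
Union: FIRST(decl) = { j, q, z, '' }.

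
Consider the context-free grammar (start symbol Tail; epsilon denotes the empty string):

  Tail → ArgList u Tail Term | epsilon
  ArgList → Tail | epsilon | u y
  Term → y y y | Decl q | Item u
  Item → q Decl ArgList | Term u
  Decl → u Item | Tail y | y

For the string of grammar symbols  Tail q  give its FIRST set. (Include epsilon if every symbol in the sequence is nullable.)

{ q, u }

Add FIRST(Tail)\{epsilon} = { u }; Tail is nullable, continue.
q is a terminal; add {q} and stop.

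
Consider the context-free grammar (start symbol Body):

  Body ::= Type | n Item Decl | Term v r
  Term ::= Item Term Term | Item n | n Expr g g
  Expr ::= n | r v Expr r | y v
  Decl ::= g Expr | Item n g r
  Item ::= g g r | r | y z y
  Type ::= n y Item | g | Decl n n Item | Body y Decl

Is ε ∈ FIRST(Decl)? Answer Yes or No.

No

No nonterminal in this grammar is nullable.
No production of Decl has an RHS whose symbols are all nullable, so Decl is not nullable.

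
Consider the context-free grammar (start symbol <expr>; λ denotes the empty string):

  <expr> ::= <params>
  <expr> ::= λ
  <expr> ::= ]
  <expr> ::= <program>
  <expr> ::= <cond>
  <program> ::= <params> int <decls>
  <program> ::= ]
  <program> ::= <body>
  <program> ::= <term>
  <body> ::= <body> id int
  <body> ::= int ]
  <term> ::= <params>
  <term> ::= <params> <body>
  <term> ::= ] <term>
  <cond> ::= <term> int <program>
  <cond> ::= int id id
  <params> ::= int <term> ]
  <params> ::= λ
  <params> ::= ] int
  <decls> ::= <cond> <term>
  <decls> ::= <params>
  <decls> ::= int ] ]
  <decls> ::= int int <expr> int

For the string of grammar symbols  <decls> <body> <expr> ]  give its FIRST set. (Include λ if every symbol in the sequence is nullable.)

Add FIRST(<decls>)\{λ} = { ], int }; <decls> is nullable, continue.
Add FIRST(<body>) = { int }; <body> is not nullable, stop.

{ ], int }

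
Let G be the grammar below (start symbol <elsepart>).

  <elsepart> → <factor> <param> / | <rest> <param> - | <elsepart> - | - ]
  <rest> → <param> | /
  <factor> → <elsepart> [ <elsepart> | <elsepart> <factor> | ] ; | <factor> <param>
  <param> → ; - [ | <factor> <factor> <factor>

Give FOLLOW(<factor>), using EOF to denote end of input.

{ -, /, ;, ] }

In <elsepart> → <factor> <param> /: add FIRST(<param> /) = { -, /, ;, ] }.
In <factor> → <elsepart> <factor>: <factor> is at the end, add FOLLOW(<factor>) = { -, /, ;, ] }.
In <factor> → <factor> <param>: add FIRST(<param>) = { -, /, ;, ] }.
In <param> → <factor> <factor> <factor>: add FIRST(<factor> <factor>) = { -, /, ;, ] }.
In <param> → <factor> <factor> <factor>: add FIRST(<factor>) = { -, /, ;, ] }.
In <param> → <factor> <factor> <factor>: <factor> is at the end, add FOLLOW(<param>) = { -, /, ;, ] }.
Union: FOLLOW(<factor>) = { -, /, ;, ] }.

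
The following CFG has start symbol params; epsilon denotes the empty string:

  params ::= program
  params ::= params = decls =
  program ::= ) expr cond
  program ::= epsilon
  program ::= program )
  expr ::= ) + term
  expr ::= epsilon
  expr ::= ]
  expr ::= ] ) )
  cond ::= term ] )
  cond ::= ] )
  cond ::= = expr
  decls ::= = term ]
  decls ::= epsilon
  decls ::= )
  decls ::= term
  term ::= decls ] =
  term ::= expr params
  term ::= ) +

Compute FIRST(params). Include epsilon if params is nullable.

From params ::= program: add FIRST(program) = { ), epsilon } (including epsilon since program is nullable).
From params ::= params = decls =: params nullable, take FIRST(params) ∪ {=} = { ), = }.
Union: FIRST(params) = { ), =, epsilon }.

{ ), =, epsilon }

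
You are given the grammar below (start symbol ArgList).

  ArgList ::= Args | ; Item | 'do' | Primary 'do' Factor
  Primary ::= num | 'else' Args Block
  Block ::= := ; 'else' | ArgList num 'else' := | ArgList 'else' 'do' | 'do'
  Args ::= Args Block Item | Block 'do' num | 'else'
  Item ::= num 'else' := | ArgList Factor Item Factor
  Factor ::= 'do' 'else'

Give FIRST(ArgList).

From ArgList ::= Args: add FIRST(Args) = { 'do', 'else', :=, ;, num }.
ArgList ::= ; Item contributes {;}.
ArgList ::= 'do' contributes {'do'}.
From ArgList ::= Primary 'do' Factor: add FIRST(Primary) = { 'else', num }.
Union: FIRST(ArgList) = { 'do', 'else', :=, ;, num }.

{ 'do', 'else', :=, ;, num }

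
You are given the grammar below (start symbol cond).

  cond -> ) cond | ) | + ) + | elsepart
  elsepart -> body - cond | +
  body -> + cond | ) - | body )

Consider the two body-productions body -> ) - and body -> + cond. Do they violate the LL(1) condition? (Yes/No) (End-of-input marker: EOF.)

FIRST() -) = { ) } and FIRST(+ cond) = { + }.
The FIRST sets are disjoint and neither alternative is nullable — no conflict.

No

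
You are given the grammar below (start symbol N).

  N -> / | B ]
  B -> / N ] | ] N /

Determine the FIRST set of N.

N -> / contributes {/}.
From N -> B ]: add FIRST(B) = { /, ] }.
Union: FIRST(N) = { /, ] }.

{ /, ] }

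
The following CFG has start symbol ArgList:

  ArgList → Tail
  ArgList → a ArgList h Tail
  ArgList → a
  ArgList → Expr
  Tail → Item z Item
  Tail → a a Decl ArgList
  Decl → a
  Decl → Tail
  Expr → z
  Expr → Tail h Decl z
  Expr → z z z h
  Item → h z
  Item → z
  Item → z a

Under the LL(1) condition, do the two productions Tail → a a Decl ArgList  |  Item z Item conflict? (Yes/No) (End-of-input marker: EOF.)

No

FIRST(a a Decl ArgList) = { a } and FIRST(Item z Item) = { h, z }.
The FIRST sets are disjoint and neither alternative is nullable — no conflict.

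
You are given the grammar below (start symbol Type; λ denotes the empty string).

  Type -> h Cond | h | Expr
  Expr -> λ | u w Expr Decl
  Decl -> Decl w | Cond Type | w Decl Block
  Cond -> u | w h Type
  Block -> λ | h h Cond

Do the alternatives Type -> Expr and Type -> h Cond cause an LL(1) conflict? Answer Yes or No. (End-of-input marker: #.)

FIRST(Expr) = { u, λ } and FIRST(h Cond) = { h }.
The first alternative is nullable and FOLLOW(Type) = { #, h, u, w } shares h with FIRST of the second — conflict.

Yes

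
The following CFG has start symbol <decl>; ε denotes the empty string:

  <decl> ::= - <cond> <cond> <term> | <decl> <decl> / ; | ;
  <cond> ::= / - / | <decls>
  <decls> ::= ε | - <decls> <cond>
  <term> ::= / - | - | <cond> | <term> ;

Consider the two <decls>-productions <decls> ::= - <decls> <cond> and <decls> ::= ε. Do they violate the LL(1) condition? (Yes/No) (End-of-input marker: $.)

FIRST(- <decls> <cond>) = { - } and FIRST(ε) = { ε }.
The second alternative is nullable and FOLLOW(<decls>) = { $, -, /, ; } shares - with FIRST of the first — conflict.

Yes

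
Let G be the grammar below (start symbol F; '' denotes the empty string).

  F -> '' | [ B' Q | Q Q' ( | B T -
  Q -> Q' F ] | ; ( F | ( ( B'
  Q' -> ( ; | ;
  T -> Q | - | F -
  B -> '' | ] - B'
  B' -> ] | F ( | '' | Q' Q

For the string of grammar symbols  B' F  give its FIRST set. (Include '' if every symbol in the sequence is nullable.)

{ (, -, ;, [, ], '' }

Add FIRST(B')\{''} = { (, -, ;, [, ] }; B' is nullable, continue.
Add FIRST(F)\{''} = { (, -, ;, [, ] }; F is nullable, continue.
Every symbol is nullable, so include ''.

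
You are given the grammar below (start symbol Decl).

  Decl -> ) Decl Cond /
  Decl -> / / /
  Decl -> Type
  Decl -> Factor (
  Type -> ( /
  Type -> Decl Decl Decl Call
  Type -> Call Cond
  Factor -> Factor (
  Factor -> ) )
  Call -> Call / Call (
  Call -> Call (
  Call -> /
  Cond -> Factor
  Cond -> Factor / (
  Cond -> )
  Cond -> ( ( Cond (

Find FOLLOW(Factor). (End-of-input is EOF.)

{ EOF, (, ), / }

In Decl -> Factor (: add FIRST(() = { ( }.
In Factor -> Factor (: add FIRST(() = { ( }.
In Cond -> Factor: Factor is at the end, add FOLLOW(Cond) = { EOF, (, ), / }.
In Cond -> Factor / (: add FIRST(/ () = { / }.
Union: FOLLOW(Factor) = { EOF, (, ), / }.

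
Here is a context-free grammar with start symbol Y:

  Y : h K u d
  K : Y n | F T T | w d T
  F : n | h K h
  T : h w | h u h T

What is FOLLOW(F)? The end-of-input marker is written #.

{ h }

In K : F T T: add FIRST(T T) = { h }.
Union: FOLLOW(F) = { h }.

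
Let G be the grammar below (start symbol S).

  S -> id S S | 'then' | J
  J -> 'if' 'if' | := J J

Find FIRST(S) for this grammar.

{ 'if', 'then', :=, id }

S -> id S S contributes {id}.
S -> 'then' contributes {'then'}.
From S -> J: add FIRST(J) = { 'if', := }.
Union: FIRST(S) = { 'if', 'then', :=, id }.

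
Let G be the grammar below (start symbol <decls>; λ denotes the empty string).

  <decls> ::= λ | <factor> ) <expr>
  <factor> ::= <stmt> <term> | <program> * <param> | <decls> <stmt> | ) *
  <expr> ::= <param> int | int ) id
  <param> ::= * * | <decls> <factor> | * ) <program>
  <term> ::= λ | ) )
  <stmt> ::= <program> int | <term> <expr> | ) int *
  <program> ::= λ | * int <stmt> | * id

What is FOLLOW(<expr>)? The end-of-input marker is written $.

In <decls> ::= <factor> ) <expr>: <expr> is at the end, add FOLLOW(<decls>) = { $, ), *, int }.
In <stmt> ::= <term> <expr>: <expr> is at the end, add FOLLOW(<stmt>) = { ), *, int }.
Union: FOLLOW(<expr>) = { $, ), *, int }.

{ $, ), *, int }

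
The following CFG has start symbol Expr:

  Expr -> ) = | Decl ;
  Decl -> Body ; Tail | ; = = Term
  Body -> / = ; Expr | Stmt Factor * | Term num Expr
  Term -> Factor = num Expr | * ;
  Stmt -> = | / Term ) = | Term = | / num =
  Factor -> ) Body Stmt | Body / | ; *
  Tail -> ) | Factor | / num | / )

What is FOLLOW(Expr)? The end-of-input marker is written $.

{ $, ), *, /, ;, =, num }

Expr is the start symbol, so $ ∈ FOLLOW(Expr).
In Body -> / = ; Expr: Expr is at the end, add FOLLOW(Body) = { ), *, /, ;, = }.
In Body -> Term num Expr: Expr is at the end, add FOLLOW(Body) = { ), *, /, ;, = }.
In Term -> Factor = num Expr: Expr is at the end, add FOLLOW(Term) = { ), ;, =, num }.
Union: FOLLOW(Expr) = { $, ), *, /, ;, =, num }.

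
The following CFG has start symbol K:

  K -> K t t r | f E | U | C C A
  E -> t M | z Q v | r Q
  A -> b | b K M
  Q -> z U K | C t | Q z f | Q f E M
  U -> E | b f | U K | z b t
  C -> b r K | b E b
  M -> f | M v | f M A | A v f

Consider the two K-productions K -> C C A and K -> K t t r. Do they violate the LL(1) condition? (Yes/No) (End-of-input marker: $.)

FIRST(C C A) = { b } and FIRST(K t t r) = { b, f, r, t, z }.
Both contain b, so the two alternatives are not disjoint — LL(1) conflict.

Yes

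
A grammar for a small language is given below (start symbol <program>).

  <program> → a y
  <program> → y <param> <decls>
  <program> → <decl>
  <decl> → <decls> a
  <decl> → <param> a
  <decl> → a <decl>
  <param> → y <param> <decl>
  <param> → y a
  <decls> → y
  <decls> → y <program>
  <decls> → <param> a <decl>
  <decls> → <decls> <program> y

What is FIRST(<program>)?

{ a, y }

<program> → a y contributes {a}.
<program> → y <param> <decls> contributes {y}.
From <program> → <decl>: add FIRST(<decl>) = { a, y }.
Union: FIRST(<program>) = { a, y }.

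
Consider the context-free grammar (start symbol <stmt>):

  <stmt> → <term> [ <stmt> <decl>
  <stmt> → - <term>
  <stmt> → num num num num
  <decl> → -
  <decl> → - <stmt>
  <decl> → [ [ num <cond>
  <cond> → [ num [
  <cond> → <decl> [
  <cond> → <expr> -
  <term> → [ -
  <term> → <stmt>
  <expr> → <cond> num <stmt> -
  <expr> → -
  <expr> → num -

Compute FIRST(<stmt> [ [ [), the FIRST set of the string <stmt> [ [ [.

{ -, [, num }

Add FIRST(<stmt>) = { -, [, num }; <stmt> is not nullable, stop.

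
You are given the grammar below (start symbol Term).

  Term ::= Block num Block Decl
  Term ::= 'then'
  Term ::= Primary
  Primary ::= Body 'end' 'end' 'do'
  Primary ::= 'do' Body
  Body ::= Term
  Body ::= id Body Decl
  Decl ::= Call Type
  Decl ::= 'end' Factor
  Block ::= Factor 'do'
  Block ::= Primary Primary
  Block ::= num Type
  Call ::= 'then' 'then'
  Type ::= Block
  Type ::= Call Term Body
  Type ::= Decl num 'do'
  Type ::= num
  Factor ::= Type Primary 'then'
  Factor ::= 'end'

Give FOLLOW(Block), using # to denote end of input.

{ #, 'do', 'end', 'then', id, num }

In Term ::= Block num Block Decl: add FIRST(num Block Decl) = { num }.
In Term ::= Block num Block Decl: add FIRST(Decl) = { 'end', 'then' }.
In Type ::= Block: Block is at the end, add FOLLOW(Type) = { #, 'do', 'end', 'then', id, num }.
Union: FOLLOW(Block) = { #, 'do', 'end', 'then', id, num }.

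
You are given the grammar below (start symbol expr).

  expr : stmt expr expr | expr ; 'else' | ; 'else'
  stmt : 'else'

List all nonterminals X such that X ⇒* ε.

{ } (none)

No nonterminal has an empty production or an RHS whose symbols are all nullable.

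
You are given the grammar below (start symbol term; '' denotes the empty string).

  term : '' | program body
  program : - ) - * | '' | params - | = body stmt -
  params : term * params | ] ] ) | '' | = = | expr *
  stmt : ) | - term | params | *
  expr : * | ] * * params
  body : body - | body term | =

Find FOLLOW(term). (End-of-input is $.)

term is the start symbol, so $ ∈ FOLLOW(term).
In params : term * params: add FIRST(* params) = { * }.
In stmt : - term: term is at the end, add FOLLOW(stmt) = { - }.
In body : body term: term is at the end, add FOLLOW(body) = { $, ), *, -, =, ] }.
Union: FOLLOW(term) = { $, ), *, -, =, ] }.

{ $, ), *, -, =, ] }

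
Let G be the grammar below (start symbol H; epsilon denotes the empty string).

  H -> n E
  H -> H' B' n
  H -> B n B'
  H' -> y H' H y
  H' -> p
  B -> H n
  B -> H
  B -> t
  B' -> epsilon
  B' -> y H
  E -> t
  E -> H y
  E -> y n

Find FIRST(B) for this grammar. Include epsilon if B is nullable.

{ n, p, t, y }

From B -> H n: add FIRST(H) = { n, p, t, y }.
From B -> H: add FIRST(H) = { n, p, t, y }.
B -> t contributes {t}.
Union: FIRST(B) = { n, p, t, y }.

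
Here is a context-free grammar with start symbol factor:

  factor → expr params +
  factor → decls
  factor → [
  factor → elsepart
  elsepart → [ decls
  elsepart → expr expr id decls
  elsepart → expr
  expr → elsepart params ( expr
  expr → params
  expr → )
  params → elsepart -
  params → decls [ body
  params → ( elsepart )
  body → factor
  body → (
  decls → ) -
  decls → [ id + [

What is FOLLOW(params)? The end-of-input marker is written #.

In factor → expr params +: add FIRST(+) = { + }.
In expr → elsepart params ( expr: add FIRST(( expr) = { ( }.
In expr → params: params is at the end, add FOLLOW(expr) = { #, (, ), +, -, [, id }.
Union: FOLLOW(params) = { #, (, ), +, -, [, id }.

{ #, (, ), +, -, [, id }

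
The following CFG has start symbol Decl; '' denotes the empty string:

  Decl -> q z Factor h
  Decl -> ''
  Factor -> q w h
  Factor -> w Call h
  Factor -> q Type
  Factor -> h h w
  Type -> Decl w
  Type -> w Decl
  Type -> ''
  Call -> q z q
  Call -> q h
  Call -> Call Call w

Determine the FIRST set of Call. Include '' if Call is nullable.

Call -> q z q contributes {q}.
Call -> q h contributes {q}.
From Call -> Call Call w: add FIRST(Call) = { q }.
Union: FIRST(Call) = { q }.

{ q }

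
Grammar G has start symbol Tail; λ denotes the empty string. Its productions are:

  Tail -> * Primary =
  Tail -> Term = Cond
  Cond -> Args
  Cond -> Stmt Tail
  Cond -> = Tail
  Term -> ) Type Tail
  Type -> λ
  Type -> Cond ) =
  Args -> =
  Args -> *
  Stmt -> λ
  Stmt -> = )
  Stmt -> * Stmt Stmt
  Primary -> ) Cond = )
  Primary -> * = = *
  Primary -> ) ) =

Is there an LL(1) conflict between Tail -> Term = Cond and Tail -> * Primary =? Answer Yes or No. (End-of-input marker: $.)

No

FIRST(Term = Cond) = { ) } and FIRST(* Primary =) = { * }.
The FIRST sets are disjoint and neither alternative is nullable — no conflict.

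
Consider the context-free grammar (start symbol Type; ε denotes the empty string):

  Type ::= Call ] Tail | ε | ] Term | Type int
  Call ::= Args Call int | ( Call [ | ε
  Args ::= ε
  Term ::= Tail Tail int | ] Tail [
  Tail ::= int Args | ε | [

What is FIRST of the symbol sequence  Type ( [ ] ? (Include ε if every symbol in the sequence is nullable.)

Add FIRST(Type)\{ε} = { (, ], int }; Type is nullable, continue.
( is a terminal; add {(} and stop.

{ (, ], int }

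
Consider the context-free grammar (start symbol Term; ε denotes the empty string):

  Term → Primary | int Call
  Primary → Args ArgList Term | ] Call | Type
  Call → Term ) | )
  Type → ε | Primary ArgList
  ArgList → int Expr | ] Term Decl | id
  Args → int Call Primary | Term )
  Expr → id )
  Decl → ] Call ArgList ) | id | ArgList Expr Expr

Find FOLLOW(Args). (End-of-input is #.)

{ ], id, int }

In Primary → Args ArgList Term: add FIRST(ArgList Term) = { ], id, int }.
Union: FOLLOW(Args) = { ], id, int }.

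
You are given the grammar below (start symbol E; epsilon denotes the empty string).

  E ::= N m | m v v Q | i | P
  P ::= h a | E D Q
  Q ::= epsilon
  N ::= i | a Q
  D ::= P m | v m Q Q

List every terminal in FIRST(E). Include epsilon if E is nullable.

From E ::= N m: add FIRST(N) = { a, i }.
E ::= m v v Q contributes {m}.
E ::= i contributes {i}.
From E ::= P: add FIRST(P) = { a, h, i, m }.
Union: FIRST(E) = { a, h, i, m }.

{ a, h, i, m }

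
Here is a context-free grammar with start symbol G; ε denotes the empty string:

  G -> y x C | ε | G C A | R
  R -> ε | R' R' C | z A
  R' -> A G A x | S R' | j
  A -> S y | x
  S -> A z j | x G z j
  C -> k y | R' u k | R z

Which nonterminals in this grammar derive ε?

Directly nullable (have an ε-production): G, R.
No other nonterminal has a production whose RHS symbols are all nullable.

{ G, R }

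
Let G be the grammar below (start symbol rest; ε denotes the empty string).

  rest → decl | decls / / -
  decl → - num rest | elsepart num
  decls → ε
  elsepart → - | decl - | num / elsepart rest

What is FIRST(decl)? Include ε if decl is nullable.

{ -, num }

decl → - num rest contributes {-}.
From decl → elsepart num: add FIRST(elsepart) = { -, num }.
Union: FIRST(decl) = { -, num }.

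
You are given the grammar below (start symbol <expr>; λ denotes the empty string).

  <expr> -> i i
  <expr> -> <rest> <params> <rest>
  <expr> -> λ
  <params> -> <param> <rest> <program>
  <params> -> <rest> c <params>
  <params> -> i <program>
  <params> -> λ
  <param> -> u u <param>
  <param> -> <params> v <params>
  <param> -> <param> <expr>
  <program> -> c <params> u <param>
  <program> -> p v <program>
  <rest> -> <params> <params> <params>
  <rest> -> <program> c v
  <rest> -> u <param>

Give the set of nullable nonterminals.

Directly nullable (have an λ-production): <expr>, <params>.
<rest> -> <params> <params> <params> with every symbol nullable, so <rest> is nullable.
No other nonterminal has a production whose RHS symbols are all nullable.

{ <expr>, <params>, <rest> }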